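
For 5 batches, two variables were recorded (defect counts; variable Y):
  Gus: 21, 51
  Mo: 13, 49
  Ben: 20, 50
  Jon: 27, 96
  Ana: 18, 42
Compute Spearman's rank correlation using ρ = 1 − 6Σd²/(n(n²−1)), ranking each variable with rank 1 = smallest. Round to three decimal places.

0.900

Ranks of variable 1: 4, 1, 3, 5, 2
Ranks of variable 2: 4, 2, 3, 5, 1
d = r₁ − r₂: 0, -1, 0, 0, 1
d²: 0, 1, 0, 0, 1; Σd² = 2
ρ = 1 − 6·2/(5·24) = 1 − 12/120 = 0.900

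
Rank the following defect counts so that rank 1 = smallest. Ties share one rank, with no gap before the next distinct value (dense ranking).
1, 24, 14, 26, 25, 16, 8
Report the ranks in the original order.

Sorted (ascending): 1, 8, 14, 16, 24, 25, 26
No ties — each value takes its position as its rank.

1, 5, 3, 7, 6, 4, 2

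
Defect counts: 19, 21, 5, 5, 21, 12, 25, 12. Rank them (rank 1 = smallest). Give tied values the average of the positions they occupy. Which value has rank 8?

Sorted (ascending): 5, 5, 12, 12, 19, 21, 21, 25
The 2 values of 5 occupy positions 1–2 → average rank (1+2)/2 = 1.5.
The 2 values of 12 occupy positions 3–4 → average rank (3+4)/2 = 3.5.
The 2 values of 21 occupy positions 6–7 → average rank (6+7)/2 = 6.5.
Rank 8 → value 25.

25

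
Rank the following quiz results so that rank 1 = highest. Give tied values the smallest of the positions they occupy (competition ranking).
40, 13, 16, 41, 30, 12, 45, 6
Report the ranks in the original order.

Sorted (descending): 45, 41, 40, 30, 16, 13, 12, 6
No ties — each value takes its position as its rank.

3, 6, 5, 2, 4, 7, 1, 8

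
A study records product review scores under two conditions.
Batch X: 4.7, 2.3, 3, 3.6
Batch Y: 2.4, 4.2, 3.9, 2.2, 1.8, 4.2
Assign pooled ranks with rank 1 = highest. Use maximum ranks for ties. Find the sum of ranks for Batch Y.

Sorted (descending): 4.7, 4.2, 4.2, 3.9, 3.6, 3, 2.4, 2.3, 2.2, 1.8
The 2 values of 4.2 occupy positions 2–3 → each gets rank 3.
Batch Y values → pooled ranks: 2.4→7, 4.2→3, 3.9→4, 2.2→9, 1.8→10, 4.2→3
Rank sum = 7 + 3 + 4 + 9 + 10 + 3 = 36

36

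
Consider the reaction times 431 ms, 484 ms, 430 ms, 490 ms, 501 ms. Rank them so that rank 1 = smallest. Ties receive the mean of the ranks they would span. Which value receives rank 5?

501

Sorted (ascending): 430, 431, 484, 490, 501
No ties — each value takes its position as its rank.
Rank 5 → value 501.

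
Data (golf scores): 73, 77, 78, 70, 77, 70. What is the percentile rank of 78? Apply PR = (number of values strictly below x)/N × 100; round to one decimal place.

N = 6.
Strictly below 78: 5. Equal to 78: 1.
PR = 5/6 × 100 = 83.3

83.3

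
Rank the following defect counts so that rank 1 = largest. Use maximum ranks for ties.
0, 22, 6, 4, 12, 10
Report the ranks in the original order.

6, 1, 4, 5, 2, 3

Sorted (descending): 22, 12, 10, 6, 4, 0
No ties — each value takes its position as its rank.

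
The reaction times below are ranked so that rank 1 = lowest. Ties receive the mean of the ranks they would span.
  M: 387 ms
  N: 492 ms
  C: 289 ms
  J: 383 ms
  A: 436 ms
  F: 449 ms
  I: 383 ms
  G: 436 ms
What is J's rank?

2.5

Sorted (ascending): 289, 383, 383, 387, 436, 436, 449, 492
The 2 values of 383 occupy positions 2–3 → average rank (2+3)/2 = 2.5.
The 2 values of 436 occupy positions 5–6 → average rank (5+6)/2 = 5.5.
J has value 383 ms → rank 2.5.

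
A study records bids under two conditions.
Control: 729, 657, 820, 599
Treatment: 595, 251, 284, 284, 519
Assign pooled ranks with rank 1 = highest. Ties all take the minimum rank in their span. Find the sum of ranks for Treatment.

Sorted (descending): 820, 729, 657, 599, 595, 519, 284, 284, 251
The 2 values of 284 occupy positions 7–8 → each gets rank 7.
Treatment values → pooled ranks: 595→5, 251→9, 284→7, 284→7, 519→6
Rank sum = 5 + 9 + 7 + 7 + 6 = 34

34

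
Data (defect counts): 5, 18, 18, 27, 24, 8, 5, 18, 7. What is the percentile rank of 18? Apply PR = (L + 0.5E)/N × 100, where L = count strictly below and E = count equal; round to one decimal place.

61.1

N = 9.
Strictly below 18: 4. Equal to 18: 3.
PR = (4 + 0.5·3)/9 × 100 = 61.1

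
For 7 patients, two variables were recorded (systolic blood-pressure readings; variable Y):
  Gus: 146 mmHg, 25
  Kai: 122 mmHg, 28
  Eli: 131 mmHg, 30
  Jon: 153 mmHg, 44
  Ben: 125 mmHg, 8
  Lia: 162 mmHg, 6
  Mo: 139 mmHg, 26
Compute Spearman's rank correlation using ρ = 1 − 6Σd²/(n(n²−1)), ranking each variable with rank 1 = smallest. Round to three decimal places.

-0.179

Ranks of variable 1: 5, 1, 3, 6, 2, 7, 4
Ranks of variable 2: 3, 5, 6, 7, 2, 1, 4
d = r₁ − r₂: 2, -4, -3, -1, 0, 6, 0
d²: 4, 16, 9, 1, 0, 36, 0; Σd² = 66
ρ = 1 − 6·66/(7·48) = 1 − 396/336 = -0.179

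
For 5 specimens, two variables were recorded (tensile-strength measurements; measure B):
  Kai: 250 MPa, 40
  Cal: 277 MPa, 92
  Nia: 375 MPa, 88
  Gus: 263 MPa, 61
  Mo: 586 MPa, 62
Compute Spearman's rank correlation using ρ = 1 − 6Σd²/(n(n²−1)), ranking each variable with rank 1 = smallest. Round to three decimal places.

Ranks of variable 1: 1, 3, 4, 2, 5
Ranks of variable 2: 1, 5, 4, 2, 3
d = r₁ − r₂: 0, -2, 0, 0, 2
d²: 0, 4, 0, 0, 4; Σd² = 8
ρ = 1 − 6·8/(5·24) = 1 − 48/120 = 0.600

0.600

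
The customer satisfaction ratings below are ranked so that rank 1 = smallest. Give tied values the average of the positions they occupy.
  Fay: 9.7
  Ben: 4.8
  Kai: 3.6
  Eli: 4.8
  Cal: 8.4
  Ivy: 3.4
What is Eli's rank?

Sorted (ascending): 3.4, 3.6, 4.8, 4.8, 8.4, 9.7
The 2 values of 4.8 occupy positions 3–4 → average rank (3+4)/2 = 3.5.
Eli has value 4.8 → rank 3.5.

3.5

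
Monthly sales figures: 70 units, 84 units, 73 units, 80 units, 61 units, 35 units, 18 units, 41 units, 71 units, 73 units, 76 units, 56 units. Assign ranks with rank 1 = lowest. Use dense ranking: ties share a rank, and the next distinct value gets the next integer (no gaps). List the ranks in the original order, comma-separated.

Sorted (ascending): 18, 35, 41, 56, 61, 70, 71, 73, 73, 76, 80, 84
The 2 values of 73 share dense rank 8.
Remaining distinct values take the next consecutive integers.

6, 11, 8, 10, 5, 2, 1, 3, 7, 8, 9, 4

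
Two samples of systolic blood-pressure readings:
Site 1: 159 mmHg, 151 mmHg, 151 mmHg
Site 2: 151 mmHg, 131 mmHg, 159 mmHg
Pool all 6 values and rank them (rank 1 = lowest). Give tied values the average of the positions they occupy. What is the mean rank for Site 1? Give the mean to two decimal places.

Sorted (ascending): 131, 151, 151, 151, 159, 159
The 3 values of 151 occupy positions 2–4 → average rank 3.
The 2 values of 159 occupy positions 5–6 → average rank (5+6)/2 = 5.5.
Site 1 values → pooled ranks: 159→5.5, 151→3, 151→3
Mean rank = (5.5 + 3 + 3) / 3 = 3.83

3.83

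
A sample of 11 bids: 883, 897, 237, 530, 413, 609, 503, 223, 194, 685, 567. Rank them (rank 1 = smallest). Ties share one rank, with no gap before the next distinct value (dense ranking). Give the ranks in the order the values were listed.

10, 11, 3, 6, 4, 8, 5, 2, 1, 9, 7

Sorted (ascending): 194, 223, 237, 413, 503, 530, 567, 609, 685, 883, 897
No ties — each value takes its position as its rank.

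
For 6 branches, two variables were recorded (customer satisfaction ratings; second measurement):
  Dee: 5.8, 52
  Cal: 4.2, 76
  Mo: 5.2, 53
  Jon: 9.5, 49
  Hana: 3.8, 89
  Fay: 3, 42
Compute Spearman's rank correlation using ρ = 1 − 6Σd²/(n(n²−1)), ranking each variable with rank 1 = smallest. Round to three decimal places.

Ranks of variable 1: 5, 3, 4, 6, 2, 1
Ranks of variable 2: 3, 5, 4, 2, 6, 1
d = r₁ − r₂: 2, -2, 0, 4, -4, 0
d²: 4, 4, 0, 16, 16, 0; Σd² = 40
ρ = 1 − 6·40/(6·35) = 1 − 240/210 = -0.143

-0.143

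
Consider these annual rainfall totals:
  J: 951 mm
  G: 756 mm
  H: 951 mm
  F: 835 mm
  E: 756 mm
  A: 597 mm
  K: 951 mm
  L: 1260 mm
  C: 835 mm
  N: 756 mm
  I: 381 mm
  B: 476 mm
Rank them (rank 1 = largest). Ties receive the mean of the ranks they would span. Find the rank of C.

5.5

Sorted (descending): 1260, 951, 951, 951, 835, 835, 756, 756, 756, 597, 476, 381
The 3 values of 951 occupy positions 2–4 → average rank 3.
The 2 values of 835 occupy positions 5–6 → average rank (5+6)/2 = 5.5.
The 3 values of 756 occupy positions 7–9 → average rank 8.
C has value 835 mm → rank 5.5.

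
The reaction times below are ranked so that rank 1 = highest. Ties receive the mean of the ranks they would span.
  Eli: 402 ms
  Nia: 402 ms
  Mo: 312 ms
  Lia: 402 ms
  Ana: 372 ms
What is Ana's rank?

Sorted (descending): 402, 402, 402, 372, 312
The 3 values of 402 occupy positions 1–3 → average rank 2.
Ana has value 372 ms → rank 4.

4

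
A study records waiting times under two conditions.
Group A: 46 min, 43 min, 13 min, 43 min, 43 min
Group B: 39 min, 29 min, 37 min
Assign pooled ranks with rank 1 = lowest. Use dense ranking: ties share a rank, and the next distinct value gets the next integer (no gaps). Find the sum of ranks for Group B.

9

Sorted (ascending): 13, 29, 37, 39, 43, 43, 43, 46
The 3 values of 43 share dense rank 5.
Remaining distinct values take the next consecutive integers.
Group B values → pooled ranks: 39→4, 29→2, 37→3
Rank sum = 4 + 2 + 3 = 9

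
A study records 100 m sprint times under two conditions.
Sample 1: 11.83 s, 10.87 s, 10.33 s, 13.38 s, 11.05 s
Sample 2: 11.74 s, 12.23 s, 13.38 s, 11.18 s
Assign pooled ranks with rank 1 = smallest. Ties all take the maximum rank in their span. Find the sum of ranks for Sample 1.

21

Sorted (ascending): 10.33, 10.87, 11.05, 11.18, 11.74, 11.83, 12.23, 13.38, 13.38
The 2 values of 13.38 occupy positions 8–9 → each gets rank 9.
Sample 1 values → pooled ranks: 11.83→6, 10.87→2, 10.33→1, 13.38→9, 11.05→3
Rank sum = 6 + 2 + 1 + 9 + 3 = 21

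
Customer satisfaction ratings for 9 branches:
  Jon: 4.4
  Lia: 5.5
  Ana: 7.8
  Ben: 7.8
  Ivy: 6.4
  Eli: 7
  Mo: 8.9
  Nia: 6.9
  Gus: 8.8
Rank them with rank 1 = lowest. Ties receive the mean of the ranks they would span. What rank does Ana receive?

Sorted (ascending): 4.4, 5.5, 6.4, 6.9, 7, 7.8, 7.8, 8.8, 8.9
The 2 values of 7.8 occupy positions 6–7 → average rank (6+7)/2 = 6.5.
Ana has value 7.8 → rank 6.5.

6.5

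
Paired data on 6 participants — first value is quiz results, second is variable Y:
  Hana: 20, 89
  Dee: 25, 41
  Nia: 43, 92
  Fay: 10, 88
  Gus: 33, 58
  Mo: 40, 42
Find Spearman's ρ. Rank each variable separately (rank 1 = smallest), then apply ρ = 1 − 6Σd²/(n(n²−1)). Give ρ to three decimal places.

Ranks of variable 1: 2, 3, 6, 1, 4, 5
Ranks of variable 2: 5, 1, 6, 4, 3, 2
d = r₁ − r₂: -3, 2, 0, -3, 1, 3
d²: 9, 4, 0, 9, 1, 9; Σd² = 32
ρ = 1 − 6·32/(6·35) = 1 − 192/210 = 0.086

0.086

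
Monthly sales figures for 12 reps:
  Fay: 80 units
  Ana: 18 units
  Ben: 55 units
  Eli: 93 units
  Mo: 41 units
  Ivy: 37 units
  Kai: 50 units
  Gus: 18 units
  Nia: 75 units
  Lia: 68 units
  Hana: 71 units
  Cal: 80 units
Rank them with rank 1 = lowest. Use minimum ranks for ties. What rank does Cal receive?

Sorted (ascending): 18, 18, 37, 41, 50, 55, 68, 71, 75, 80, 80, 93
The 2 values of 18 occupy positions 1–2 → each gets rank 1.
The 2 values of 80 occupy positions 10–11 → each gets rank 10.
Cal has value 80 units → rank 10.

10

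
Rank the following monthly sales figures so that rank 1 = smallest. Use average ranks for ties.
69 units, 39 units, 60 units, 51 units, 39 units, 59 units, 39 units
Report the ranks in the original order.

Sorted (ascending): 39, 39, 39, 51, 59, 60, 69
The 3 values of 39 occupy positions 1–3 → average rank 2.

7, 2, 6, 4, 2, 5, 2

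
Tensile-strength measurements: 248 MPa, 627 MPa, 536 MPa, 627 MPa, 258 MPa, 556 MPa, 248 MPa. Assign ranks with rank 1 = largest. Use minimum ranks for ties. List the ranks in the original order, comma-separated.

6, 1, 4, 1, 5, 3, 6

Sorted (descending): 627, 627, 556, 536, 258, 248, 248
The 2 values of 627 occupy positions 1–2 → each gets rank 1.
The 2 values of 248 occupy positions 6–7 → each gets rank 6.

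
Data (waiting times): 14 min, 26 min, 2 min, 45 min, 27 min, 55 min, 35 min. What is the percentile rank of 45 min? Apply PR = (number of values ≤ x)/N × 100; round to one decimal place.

N = 7.
Strictly below 45: 5. Equal to 45: 1.
PR = 6/7 × 100 = 85.7

85.7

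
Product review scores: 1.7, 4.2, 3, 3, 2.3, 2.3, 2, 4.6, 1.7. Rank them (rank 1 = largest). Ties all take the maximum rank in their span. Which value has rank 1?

Sorted (descending): 4.6, 4.2, 3, 3, 2.3, 2.3, 2, 1.7, 1.7
The 2 values of 3 occupy positions 3–4 → each gets rank 4.
The 2 values of 2.3 occupy positions 5–6 → each gets rank 6.
The 2 values of 1.7 occupy positions 8–9 → each gets rank 9.
Rank 1 → value 4.6.

4.6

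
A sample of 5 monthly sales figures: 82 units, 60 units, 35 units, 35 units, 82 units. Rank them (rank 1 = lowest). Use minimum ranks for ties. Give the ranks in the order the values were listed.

Sorted (ascending): 35, 35, 60, 82, 82
The 2 values of 35 occupy positions 1–2 → each gets rank 1.
The 2 values of 82 occupy positions 4–5 → each gets rank 4.

4, 3, 1, 1, 4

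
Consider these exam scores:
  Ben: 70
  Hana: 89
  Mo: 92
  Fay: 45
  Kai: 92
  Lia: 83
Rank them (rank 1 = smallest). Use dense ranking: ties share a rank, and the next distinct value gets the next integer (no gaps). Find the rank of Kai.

5

Sorted (ascending): 45, 70, 83, 89, 92, 92
The 2 values of 92 share dense rank 5.
Remaining distinct values take the next consecutive integers.
Kai has value 92 → rank 5.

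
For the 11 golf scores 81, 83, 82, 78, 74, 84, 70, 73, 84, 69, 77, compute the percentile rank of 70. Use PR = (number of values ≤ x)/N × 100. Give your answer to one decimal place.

18.2

N = 11.
Strictly below 70: 1. Equal to 70: 1.
PR = 2/11 × 100 = 18.2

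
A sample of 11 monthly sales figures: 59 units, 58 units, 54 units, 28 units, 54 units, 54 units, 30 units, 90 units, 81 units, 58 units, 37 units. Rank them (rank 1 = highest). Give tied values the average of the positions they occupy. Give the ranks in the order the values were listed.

Sorted (descending): 90, 81, 59, 58, 58, 54, 54, 54, 37, 30, 28
The 2 values of 58 occupy positions 4–5 → average rank (4+5)/2 = 4.5.
The 3 values of 54 occupy positions 6–8 → average rank 7.

3, 4.5, 7, 11, 7, 7, 10, 1, 2, 4.5, 9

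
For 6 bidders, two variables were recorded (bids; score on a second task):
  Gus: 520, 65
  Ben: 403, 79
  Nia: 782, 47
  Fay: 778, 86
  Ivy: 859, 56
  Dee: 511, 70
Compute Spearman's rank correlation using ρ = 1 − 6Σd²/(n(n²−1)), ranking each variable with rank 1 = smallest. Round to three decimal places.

-0.600

Ranks of variable 1: 3, 1, 5, 4, 6, 2
Ranks of variable 2: 3, 5, 1, 6, 2, 4
d = r₁ − r₂: 0, -4, 4, -2, 4, -2
d²: 0, 16, 16, 4, 16, 4; Σd² = 56
ρ = 1 − 6·56/(6·35) = 1 − 336/210 = -0.600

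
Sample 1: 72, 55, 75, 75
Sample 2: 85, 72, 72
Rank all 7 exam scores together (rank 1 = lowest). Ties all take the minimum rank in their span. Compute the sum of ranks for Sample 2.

Sorted (ascending): 55, 72, 72, 72, 75, 75, 85
The 3 values of 72 occupy positions 2–4 → each gets rank 2.
The 2 values of 75 occupy positions 5–6 → each gets rank 5.
Sample 2 values → pooled ranks: 85→7, 72→2, 72→2
Rank sum = 7 + 2 + 2 = 11

11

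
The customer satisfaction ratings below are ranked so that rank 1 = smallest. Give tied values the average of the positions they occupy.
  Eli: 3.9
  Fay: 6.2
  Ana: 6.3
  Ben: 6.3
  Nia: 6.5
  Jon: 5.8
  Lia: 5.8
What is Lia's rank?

2.5

Sorted (ascending): 3.9, 5.8, 5.8, 6.2, 6.3, 6.3, 6.5
The 2 values of 5.8 occupy positions 2–3 → average rank (2+3)/2 = 2.5.
The 2 values of 6.3 occupy positions 5–6 → average rank (5+6)/2 = 5.5.
Lia has value 5.8 → rank 2.5.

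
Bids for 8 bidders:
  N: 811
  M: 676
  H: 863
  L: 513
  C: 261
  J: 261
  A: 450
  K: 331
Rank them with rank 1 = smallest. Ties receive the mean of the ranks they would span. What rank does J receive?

Sorted (ascending): 261, 261, 331, 450, 513, 676, 811, 863
The 2 values of 261 occupy positions 1–2 → average rank (1+2)/2 = 1.5.
J has value 261 → rank 1.5.

1.5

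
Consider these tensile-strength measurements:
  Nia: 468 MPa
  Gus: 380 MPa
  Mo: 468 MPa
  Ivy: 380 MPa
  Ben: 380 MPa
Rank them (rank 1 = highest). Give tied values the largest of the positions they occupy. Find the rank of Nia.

2

Sorted (descending): 468, 468, 380, 380, 380
The 2 values of 468 occupy positions 1–2 → each gets rank 2.
The 3 values of 380 occupy positions 3–5 → each gets rank 5.
Nia has value 468 MPa → rank 2.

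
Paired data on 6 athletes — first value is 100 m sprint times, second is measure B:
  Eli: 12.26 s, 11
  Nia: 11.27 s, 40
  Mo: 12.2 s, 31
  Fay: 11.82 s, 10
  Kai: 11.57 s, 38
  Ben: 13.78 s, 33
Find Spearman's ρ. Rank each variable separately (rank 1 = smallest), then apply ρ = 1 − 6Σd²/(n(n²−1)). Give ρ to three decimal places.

-0.486

Ranks of variable 1: 5, 1, 4, 3, 2, 6
Ranks of variable 2: 2, 6, 3, 1, 5, 4
d = r₁ − r₂: 3, -5, 1, 2, -3, 2
d²: 9, 25, 1, 4, 9, 4; Σd² = 52
ρ = 1 − 6·52/(6·35) = 1 − 312/210 = -0.486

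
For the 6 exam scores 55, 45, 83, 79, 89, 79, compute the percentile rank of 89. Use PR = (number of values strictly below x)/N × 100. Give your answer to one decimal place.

83.3

N = 6.
Strictly below 89: 5. Equal to 89: 1.
PR = 5/6 × 100 = 83.3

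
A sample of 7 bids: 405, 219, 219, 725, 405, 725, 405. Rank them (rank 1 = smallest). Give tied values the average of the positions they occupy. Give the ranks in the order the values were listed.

Sorted (ascending): 219, 219, 405, 405, 405, 725, 725
The 2 values of 219 occupy positions 1–2 → average rank (1+2)/2 = 1.5.
The 3 values of 405 occupy positions 3–5 → average rank 4.
The 2 values of 725 occupy positions 6–7 → average rank (6+7)/2 = 6.5.

4, 1.5, 1.5, 6.5, 4, 6.5, 4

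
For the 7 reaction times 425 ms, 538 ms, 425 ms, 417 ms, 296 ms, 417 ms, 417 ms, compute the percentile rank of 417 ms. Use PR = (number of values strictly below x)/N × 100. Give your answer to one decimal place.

14.3

N = 7.
Strictly below 417: 1. Equal to 417: 3.
PR = 1/7 × 100 = 14.3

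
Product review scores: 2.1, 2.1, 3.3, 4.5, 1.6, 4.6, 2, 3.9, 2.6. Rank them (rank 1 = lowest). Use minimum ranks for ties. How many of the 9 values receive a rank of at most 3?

Sorted (ascending): 1.6, 2, 2.1, 2.1, 2.6, 3.3, 3.9, 4.5, 4.6
The 2 values of 2.1 occupy positions 3–4 → each gets rank 3.
Ranks ≤ 3: {1, 2, 3, 3} → 4 values.

4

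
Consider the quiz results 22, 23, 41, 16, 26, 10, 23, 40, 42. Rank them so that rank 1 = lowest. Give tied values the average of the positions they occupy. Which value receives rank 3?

22

Sorted (ascending): 10, 16, 22, 23, 23, 26, 40, 41, 42
The 2 values of 23 occupy positions 4–5 → average rank (4+5)/2 = 4.5.
Rank 3 → value 22.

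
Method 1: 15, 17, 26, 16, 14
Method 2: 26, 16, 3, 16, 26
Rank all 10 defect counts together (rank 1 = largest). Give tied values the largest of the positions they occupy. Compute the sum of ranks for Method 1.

Sorted (descending): 26, 26, 26, 17, 16, 16, 16, 15, 14, 3
The 3 values of 26 occupy positions 1–3 → each gets rank 3.
The 3 values of 16 occupy positions 5–7 → each gets rank 7.
Method 1 values → pooled ranks: 15→8, 17→4, 26→3, 16→7, 14→9
Rank sum = 8 + 4 + 3 + 7 + 9 = 31

31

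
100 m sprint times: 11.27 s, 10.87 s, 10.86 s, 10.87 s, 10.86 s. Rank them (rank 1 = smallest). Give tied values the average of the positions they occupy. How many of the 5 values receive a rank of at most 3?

2

Sorted (ascending): 10.86, 10.86, 10.87, 10.87, 11.27
The 2 values of 10.86 occupy positions 1–2 → average rank (1+2)/2 = 1.5.
The 2 values of 10.87 occupy positions 3–4 → average rank (3+4)/2 = 3.5.
Ranks ≤ 3: {1.5, 1.5} → 2 values.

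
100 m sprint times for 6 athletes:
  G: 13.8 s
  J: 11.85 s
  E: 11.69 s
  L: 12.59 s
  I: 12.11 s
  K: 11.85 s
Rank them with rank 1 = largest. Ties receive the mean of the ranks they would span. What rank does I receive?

3

Sorted (descending): 13.8, 12.59, 12.11, 11.85, 11.85, 11.69
The 2 values of 11.85 occupy positions 4–5 → average rank (4+5)/2 = 4.5.
I has value 12.11 s → rank 3.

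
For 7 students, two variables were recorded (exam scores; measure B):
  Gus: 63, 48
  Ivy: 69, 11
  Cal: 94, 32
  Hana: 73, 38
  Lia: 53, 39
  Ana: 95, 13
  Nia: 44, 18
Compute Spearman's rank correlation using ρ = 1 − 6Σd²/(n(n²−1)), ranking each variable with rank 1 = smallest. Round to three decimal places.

Ranks of variable 1: 3, 4, 6, 5, 2, 7, 1
Ranks of variable 2: 7, 1, 4, 5, 6, 2, 3
d = r₁ − r₂: -4, 3, 2, 0, -4, 5, -2
d²: 16, 9, 4, 0, 16, 25, 4; Σd² = 74
ρ = 1 − 6·74/(7·48) = 1 − 444/336 = -0.321

-0.321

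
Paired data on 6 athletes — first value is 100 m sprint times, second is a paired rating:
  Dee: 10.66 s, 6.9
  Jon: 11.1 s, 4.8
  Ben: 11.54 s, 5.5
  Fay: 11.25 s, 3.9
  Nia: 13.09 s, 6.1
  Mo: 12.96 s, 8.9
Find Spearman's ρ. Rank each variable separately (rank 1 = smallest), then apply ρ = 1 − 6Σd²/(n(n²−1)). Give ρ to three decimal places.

Ranks of variable 1: 1, 2, 4, 3, 6, 5
Ranks of variable 2: 5, 2, 3, 1, 4, 6
d = r₁ − r₂: -4, 0, 1, 2, 2, -1
d²: 16, 0, 1, 4, 4, 1; Σd² = 26
ρ = 1 − 6·26/(6·35) = 1 − 156/210 = 0.257

0.257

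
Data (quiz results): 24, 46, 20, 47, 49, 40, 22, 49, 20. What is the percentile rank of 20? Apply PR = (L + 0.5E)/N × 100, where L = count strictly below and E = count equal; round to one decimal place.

N = 9.
Strictly below 20: 0. Equal to 20: 2.
PR = (0 + 0.5·2)/9 × 100 = 11.1

11.1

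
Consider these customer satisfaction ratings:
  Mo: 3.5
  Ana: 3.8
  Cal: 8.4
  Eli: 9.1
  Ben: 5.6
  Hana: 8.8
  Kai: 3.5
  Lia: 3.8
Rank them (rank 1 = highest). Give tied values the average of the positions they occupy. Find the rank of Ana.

5.5

Sorted (descending): 9.1, 8.8, 8.4, 5.6, 3.8, 3.8, 3.5, 3.5
The 2 values of 3.8 occupy positions 5–6 → average rank (5+6)/2 = 5.5.
The 2 values of 3.5 occupy positions 7–8 → average rank (7+8)/2 = 7.5.
Ana has value 3.8 → rank 5.5.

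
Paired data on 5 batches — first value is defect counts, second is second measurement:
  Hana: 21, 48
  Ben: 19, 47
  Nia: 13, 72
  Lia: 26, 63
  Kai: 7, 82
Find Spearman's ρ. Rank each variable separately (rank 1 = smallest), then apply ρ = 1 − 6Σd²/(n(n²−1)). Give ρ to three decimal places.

Ranks of variable 1: 4, 3, 2, 5, 1
Ranks of variable 2: 2, 1, 4, 3, 5
d = r₁ − r₂: 2, 2, -2, 2, -4
d²: 4, 4, 4, 4, 16; Σd² = 32
ρ = 1 − 6·32/(5·24) = 1 − 192/120 = -0.600

-0.600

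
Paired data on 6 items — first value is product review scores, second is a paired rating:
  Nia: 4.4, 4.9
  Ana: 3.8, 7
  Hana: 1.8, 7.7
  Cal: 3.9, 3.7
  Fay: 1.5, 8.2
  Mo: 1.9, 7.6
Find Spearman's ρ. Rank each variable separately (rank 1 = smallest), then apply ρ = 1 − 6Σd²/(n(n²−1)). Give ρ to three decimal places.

-0.943

Ranks of variable 1: 6, 4, 2, 5, 1, 3
Ranks of variable 2: 2, 3, 5, 1, 6, 4
d = r₁ − r₂: 4, 1, -3, 4, -5, -1
d²: 16, 1, 9, 16, 25, 1; Σd² = 68
ρ = 1 − 6·68/(6·35) = 1 − 408/210 = -0.943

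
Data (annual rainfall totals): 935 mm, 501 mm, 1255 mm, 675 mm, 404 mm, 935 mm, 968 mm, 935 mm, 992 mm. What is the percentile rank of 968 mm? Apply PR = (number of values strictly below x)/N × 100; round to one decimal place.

66.7

N = 9.
Strictly below 968: 6. Equal to 968: 1.
PR = 6/9 × 100 = 66.7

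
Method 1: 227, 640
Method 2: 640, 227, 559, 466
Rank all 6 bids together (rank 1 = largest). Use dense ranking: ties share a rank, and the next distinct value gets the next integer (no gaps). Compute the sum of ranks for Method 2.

Sorted (descending): 640, 640, 559, 466, 227, 227
The 2 values of 640 share dense rank 1.
The 2 values of 227 share dense rank 4.
Remaining distinct values take the next consecutive integers.
Method 2 values → pooled ranks: 640→1, 227→4, 559→2, 466→3
Rank sum = 1 + 4 + 2 + 3 = 10

10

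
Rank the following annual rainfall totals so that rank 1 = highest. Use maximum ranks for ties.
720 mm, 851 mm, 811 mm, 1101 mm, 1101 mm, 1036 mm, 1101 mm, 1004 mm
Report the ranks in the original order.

Sorted (descending): 1101, 1101, 1101, 1036, 1004, 851, 811, 720
The 3 values of 1101 occupy positions 1–3 → each gets rank 3.

8, 6, 7, 3, 3, 4, 3, 5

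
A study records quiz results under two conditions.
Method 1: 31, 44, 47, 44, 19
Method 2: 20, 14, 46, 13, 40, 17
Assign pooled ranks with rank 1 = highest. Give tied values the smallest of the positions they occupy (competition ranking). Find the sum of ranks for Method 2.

44

Sorted (descending): 47, 46, 44, 44, 40, 31, 20, 19, 17, 14, 13
The 2 values of 44 occupy positions 3–4 → each gets rank 3.
Method 2 values → pooled ranks: 20→7, 14→10, 46→2, 13→11, 40→5, 17→9
Rank sum = 7 + 10 + 2 + 11 + 5 + 9 = 44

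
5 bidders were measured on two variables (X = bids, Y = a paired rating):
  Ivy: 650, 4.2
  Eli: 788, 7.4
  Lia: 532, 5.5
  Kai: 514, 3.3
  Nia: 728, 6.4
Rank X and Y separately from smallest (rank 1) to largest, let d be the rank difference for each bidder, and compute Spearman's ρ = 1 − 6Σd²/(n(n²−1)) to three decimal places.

Ranks of variable 1: 3, 5, 2, 1, 4
Ranks of variable 2: 2, 5, 3, 1, 4
d = r₁ − r₂: 1, 0, -1, 0, 0
d²: 1, 0, 1, 0, 0; Σd² = 2
ρ = 1 − 6·2/(5·24) = 1 − 12/120 = 0.900

0.900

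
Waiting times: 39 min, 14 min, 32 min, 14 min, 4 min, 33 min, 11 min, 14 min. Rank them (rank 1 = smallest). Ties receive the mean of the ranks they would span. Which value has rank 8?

Sorted (ascending): 4, 11, 14, 14, 14, 32, 33, 39
The 3 values of 14 occupy positions 3–5 → average rank 4.
Rank 8 → value 39.

39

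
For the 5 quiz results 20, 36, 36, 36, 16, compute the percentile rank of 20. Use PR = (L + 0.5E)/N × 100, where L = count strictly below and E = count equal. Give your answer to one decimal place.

N = 5.
Strictly below 20: 1. Equal to 20: 1.
PR = (1 + 0.5·1)/5 × 100 = 30.0

30.0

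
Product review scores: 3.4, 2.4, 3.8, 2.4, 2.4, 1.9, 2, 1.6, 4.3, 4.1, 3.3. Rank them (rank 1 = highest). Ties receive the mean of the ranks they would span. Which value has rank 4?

3.4

Sorted (descending): 4.3, 4.1, 3.8, 3.4, 3.3, 2.4, 2.4, 2.4, 2, 1.9, 1.6
The 3 values of 2.4 occupy positions 6–8 → average rank 7.
Rank 4 → value 3.4.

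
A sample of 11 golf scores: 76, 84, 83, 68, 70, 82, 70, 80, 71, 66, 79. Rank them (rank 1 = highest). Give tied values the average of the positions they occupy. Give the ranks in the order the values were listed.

6, 1, 2, 10, 8.5, 3, 8.5, 4, 7, 11, 5

Sorted (descending): 84, 83, 82, 80, 79, 76, 71, 70, 70, 68, 66
The 2 values of 70 occupy positions 8–9 → average rank (8+9)/2 = 8.5.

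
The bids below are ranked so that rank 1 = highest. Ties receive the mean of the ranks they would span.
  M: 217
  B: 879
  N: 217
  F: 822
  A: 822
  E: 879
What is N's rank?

5.5

Sorted (descending): 879, 879, 822, 822, 217, 217
The 2 values of 879 occupy positions 1–2 → average rank (1+2)/2 = 1.5.
The 2 values of 822 occupy positions 3–4 → average rank (3+4)/2 = 3.5.
The 2 values of 217 occupy positions 5–6 → average rank (5+6)/2 = 5.5.
N has value 217 → rank 5.5.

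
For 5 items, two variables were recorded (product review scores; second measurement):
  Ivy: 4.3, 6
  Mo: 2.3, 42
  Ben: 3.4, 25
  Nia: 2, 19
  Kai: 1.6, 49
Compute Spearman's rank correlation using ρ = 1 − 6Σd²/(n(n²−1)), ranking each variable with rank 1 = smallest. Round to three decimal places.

-0.700

Ranks of variable 1: 5, 3, 4, 2, 1
Ranks of variable 2: 1, 4, 3, 2, 5
d = r₁ − r₂: 4, -1, 1, 0, -4
d²: 16, 1, 1, 0, 16; Σd² = 34
ρ = 1 − 6·34/(5·24) = 1 − 204/120 = -0.700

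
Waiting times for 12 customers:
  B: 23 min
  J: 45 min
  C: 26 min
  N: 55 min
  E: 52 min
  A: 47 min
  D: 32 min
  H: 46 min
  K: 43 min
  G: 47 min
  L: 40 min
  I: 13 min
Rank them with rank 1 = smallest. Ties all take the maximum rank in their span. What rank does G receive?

10

Sorted (ascending): 13, 23, 26, 32, 40, 43, 45, 46, 47, 47, 52, 55
The 2 values of 47 occupy positions 9–10 → each gets rank 10.
G has value 47 min → rank 10.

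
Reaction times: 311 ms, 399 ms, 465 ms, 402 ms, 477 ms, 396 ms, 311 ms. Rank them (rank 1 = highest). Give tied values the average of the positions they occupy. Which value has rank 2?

465

Sorted (descending): 477, 465, 402, 399, 396, 311, 311
The 2 values of 311 occupy positions 6–7 → average rank (6+7)/2 = 6.5.
Rank 2 → value 465.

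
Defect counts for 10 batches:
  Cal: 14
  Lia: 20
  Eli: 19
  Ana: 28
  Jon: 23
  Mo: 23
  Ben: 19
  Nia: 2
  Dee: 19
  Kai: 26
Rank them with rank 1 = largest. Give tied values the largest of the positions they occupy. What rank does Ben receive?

Sorted (descending): 28, 26, 23, 23, 20, 19, 19, 19, 14, 2
The 2 values of 23 occupy positions 3–4 → each gets rank 4.
The 3 values of 19 occupy positions 6–8 → each gets rank 8.
Ben has value 19 → rank 8.

8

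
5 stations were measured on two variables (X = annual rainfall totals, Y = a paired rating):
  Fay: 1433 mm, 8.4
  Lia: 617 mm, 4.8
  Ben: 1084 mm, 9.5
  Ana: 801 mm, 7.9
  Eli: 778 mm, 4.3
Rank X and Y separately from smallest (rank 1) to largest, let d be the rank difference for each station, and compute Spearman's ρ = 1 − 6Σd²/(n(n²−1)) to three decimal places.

Ranks of variable 1: 5, 1, 4, 3, 2
Ranks of variable 2: 4, 2, 5, 3, 1
d = r₁ − r₂: 1, -1, -1, 0, 1
d²: 1, 1, 1, 0, 1; Σd² = 4
ρ = 1 − 6·4/(5·24) = 1 − 24/120 = 0.800

0.800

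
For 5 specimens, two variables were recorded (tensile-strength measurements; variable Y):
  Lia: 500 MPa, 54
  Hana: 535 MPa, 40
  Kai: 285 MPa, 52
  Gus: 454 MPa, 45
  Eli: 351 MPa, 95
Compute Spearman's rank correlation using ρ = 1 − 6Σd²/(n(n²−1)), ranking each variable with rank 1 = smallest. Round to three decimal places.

Ranks of variable 1: 4, 5, 1, 3, 2
Ranks of variable 2: 4, 1, 3, 2, 5
d = r₁ − r₂: 0, 4, -2, 1, -3
d²: 0, 16, 4, 1, 9; Σd² = 30
ρ = 1 − 6·30/(5·24) = 1 − 180/120 = -0.500

-0.500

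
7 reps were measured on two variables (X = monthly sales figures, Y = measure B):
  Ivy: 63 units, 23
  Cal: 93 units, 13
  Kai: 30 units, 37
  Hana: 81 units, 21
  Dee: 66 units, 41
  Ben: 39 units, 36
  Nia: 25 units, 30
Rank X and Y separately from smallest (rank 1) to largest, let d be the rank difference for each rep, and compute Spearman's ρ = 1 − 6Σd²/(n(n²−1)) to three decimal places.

-0.536

Ranks of variable 1: 4, 7, 2, 6, 5, 3, 1
Ranks of variable 2: 3, 1, 6, 2, 7, 5, 4
d = r₁ − r₂: 1, 6, -4, 4, -2, -2, -3
d²: 1, 36, 16, 16, 4, 4, 9; Σd² = 86
ρ = 1 − 6·86/(7·48) = 1 − 516/336 = -0.536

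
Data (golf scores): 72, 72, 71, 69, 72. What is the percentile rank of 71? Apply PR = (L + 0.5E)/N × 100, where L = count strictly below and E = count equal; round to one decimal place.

N = 5.
Strictly below 71: 1. Equal to 71: 1.
PR = (1 + 0.5·1)/5 × 100 = 30.0

30.0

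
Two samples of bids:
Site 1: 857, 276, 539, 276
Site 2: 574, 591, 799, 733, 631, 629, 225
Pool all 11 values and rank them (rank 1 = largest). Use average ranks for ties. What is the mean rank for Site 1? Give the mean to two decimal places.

Sorted (descending): 857, 799, 733, 631, 629, 591, 574, 539, 276, 276, 225
The 2 values of 276 occupy positions 9–10 → average rank (9+10)/2 = 9.5.
Site 1 values → pooled ranks: 857→1, 276→9.5, 539→8, 276→9.5
Mean rank = (1 + 9.5 + 8 + 9.5) / 4 = 7.00

7.00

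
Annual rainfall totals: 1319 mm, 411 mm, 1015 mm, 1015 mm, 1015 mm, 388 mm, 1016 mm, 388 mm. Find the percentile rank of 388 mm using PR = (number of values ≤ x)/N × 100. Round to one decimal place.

N = 8.
Strictly below 388: 0. Equal to 388: 2.
PR = 2/8 × 100 = 25.0

25.0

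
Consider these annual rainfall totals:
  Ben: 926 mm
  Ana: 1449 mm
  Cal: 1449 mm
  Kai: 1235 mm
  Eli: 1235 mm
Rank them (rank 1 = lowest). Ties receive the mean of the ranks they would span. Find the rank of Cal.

Sorted (ascending): 926, 1235, 1235, 1449, 1449
The 2 values of 1235 occupy positions 2–3 → average rank (2+3)/2 = 2.5.
The 2 values of 1449 occupy positions 4–5 → average rank (4+5)/2 = 4.5.
Cal has value 1449 mm → rank 4.5.

4.5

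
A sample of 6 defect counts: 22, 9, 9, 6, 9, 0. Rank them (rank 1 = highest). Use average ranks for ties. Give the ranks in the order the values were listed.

Sorted (descending): 22, 9, 9, 9, 6, 0
The 3 values of 9 occupy positions 2–4 → average rank 3.

1, 3, 3, 5, 3, 6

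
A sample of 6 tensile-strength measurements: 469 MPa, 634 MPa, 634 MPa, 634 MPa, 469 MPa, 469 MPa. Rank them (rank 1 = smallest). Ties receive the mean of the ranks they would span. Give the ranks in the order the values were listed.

2, 5, 5, 5, 2, 2

Sorted (ascending): 469, 469, 469, 634, 634, 634
The 3 values of 469 occupy positions 1–3 → average rank 2.
The 3 values of 634 occupy positions 4–6 → average rank 5.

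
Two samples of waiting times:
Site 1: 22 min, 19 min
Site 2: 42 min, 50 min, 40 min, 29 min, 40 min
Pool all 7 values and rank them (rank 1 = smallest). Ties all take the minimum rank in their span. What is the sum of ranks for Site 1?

3

Sorted (ascending): 19, 22, 29, 40, 40, 42, 50
The 2 values of 40 occupy positions 4–5 → each gets rank 4.
Site 1 values → pooled ranks: 22→2, 19→1
Rank sum = 2 + 1 = 3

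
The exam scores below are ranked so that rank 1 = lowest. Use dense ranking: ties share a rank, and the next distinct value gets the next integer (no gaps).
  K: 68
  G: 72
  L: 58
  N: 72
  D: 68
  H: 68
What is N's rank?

Sorted (ascending): 58, 68, 68, 68, 72, 72
The 3 values of 68 share dense rank 2.
The 2 values of 72 share dense rank 3.
Remaining distinct values take the next consecutive integers.
N has value 72 → rank 3.

3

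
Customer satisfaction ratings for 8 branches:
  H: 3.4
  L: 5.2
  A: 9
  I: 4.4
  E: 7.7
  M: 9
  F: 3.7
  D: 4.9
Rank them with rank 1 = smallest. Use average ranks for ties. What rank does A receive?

Sorted (ascending): 3.4, 3.7, 4.4, 4.9, 5.2, 7.7, 9, 9
The 2 values of 9 occupy positions 7–8 → average rank (7+8)/2 = 7.5.
A has value 9 → rank 7.5.

7.5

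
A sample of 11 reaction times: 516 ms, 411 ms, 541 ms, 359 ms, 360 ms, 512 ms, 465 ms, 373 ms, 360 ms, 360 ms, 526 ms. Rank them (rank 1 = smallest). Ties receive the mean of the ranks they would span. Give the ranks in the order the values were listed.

9, 6, 11, 1, 3, 8, 7, 5, 3, 3, 10

Sorted (ascending): 359, 360, 360, 360, 373, 411, 465, 512, 516, 526, 541
The 3 values of 360 occupy positions 2–4 → average rank 3.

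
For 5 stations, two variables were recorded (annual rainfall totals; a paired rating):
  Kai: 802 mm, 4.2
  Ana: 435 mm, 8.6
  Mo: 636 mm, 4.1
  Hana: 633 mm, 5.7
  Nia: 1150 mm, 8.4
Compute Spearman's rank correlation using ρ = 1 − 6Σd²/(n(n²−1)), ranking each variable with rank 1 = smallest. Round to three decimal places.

-0.300

Ranks of variable 1: 4, 1, 3, 2, 5
Ranks of variable 2: 2, 5, 1, 3, 4
d = r₁ − r₂: 2, -4, 2, -1, 1
d²: 4, 16, 4, 1, 1; Σd² = 26
ρ = 1 − 6·26/(5·24) = 1 − 156/120 = -0.300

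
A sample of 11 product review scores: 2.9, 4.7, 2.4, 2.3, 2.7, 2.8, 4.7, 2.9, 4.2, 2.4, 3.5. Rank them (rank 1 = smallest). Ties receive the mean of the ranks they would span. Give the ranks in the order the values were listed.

Sorted (ascending): 2.3, 2.4, 2.4, 2.7, 2.8, 2.9, 2.9, 3.5, 4.2, 4.7, 4.7
The 2 values of 2.4 occupy positions 2–3 → average rank (2+3)/2 = 2.5.
The 2 values of 2.9 occupy positions 6–7 → average rank (6+7)/2 = 6.5.
The 2 values of 4.7 occupy positions 10–11 → average rank (10+11)/2 = 10.5.

6.5, 10.5, 2.5, 1, 4, 5, 10.5, 6.5, 9, 2.5, 8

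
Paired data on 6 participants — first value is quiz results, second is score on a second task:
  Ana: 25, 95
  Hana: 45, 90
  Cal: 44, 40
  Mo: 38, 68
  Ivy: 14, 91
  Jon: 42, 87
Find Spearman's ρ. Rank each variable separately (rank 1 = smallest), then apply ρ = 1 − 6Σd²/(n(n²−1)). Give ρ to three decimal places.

-0.543

Ranks of variable 1: 2, 6, 5, 3, 1, 4
Ranks of variable 2: 6, 4, 1, 2, 5, 3
d = r₁ − r₂: -4, 2, 4, 1, -4, 1
d²: 16, 4, 16, 1, 16, 1; Σd² = 54
ρ = 1 − 6·54/(6·35) = 1 − 324/210 = -0.543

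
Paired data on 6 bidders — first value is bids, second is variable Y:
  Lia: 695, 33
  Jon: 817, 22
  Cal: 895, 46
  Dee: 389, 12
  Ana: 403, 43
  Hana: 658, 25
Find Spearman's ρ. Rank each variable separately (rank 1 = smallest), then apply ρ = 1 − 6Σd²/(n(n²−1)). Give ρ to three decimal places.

Ranks of variable 1: 4, 5, 6, 1, 2, 3
Ranks of variable 2: 4, 2, 6, 1, 5, 3
d = r₁ − r₂: 0, 3, 0, 0, -3, 0
d²: 0, 9, 0, 0, 9, 0; Σd² = 18
ρ = 1 − 6·18/(6·35) = 1 − 108/210 = 0.486

0.486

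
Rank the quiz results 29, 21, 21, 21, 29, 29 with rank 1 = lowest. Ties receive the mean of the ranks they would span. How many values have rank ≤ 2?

Sorted (ascending): 21, 21, 21, 29, 29, 29
The 3 values of 21 occupy positions 1–3 → average rank 2.
The 3 values of 29 occupy positions 4–6 → average rank 5.
Ranks ≤ 2: {2, 2, 2} → 3 values.

3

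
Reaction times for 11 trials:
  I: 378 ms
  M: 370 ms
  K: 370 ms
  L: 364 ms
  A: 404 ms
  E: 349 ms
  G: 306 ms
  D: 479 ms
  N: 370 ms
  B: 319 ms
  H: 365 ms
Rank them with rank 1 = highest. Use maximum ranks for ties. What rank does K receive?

6

Sorted (descending): 479, 404, 378, 370, 370, 370, 365, 364, 349, 319, 306
The 3 values of 370 occupy positions 4–6 → each gets rank 6.
K has value 370 ms → rank 6.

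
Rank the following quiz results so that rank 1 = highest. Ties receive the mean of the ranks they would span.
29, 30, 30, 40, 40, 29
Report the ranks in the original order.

Sorted (descending): 40, 40, 30, 30, 29, 29
The 2 values of 40 occupy positions 1–2 → average rank (1+2)/2 = 1.5.
The 2 values of 30 occupy positions 3–4 → average rank (3+4)/2 = 3.5.
The 2 values of 29 occupy positions 5–6 → average rank (5+6)/2 = 5.5.

5.5, 3.5, 3.5, 1.5, 1.5, 5.5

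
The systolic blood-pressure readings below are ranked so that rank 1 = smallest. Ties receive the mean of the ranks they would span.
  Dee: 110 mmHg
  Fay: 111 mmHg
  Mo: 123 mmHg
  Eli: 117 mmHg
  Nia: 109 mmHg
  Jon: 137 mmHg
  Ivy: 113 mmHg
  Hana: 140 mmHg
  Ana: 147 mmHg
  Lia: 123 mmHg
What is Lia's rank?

6.5

Sorted (ascending): 109, 110, 111, 113, 117, 123, 123, 137, 140, 147
The 2 values of 123 occupy positions 6–7 → average rank (6+7)/2 = 6.5.
Lia has value 123 mmHg → rank 6.5.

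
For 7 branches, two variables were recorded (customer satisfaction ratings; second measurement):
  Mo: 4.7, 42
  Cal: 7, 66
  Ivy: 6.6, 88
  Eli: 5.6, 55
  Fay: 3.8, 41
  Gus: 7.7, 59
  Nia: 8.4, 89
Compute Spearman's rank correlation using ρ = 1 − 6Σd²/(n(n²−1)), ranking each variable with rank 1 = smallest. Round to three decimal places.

0.857

Ranks of variable 1: 2, 5, 4, 3, 1, 6, 7
Ranks of variable 2: 2, 5, 6, 3, 1, 4, 7
d = r₁ − r₂: 0, 0, -2, 0, 0, 2, 0
d²: 0, 0, 4, 0, 0, 4, 0; Σd² = 8
ρ = 1 − 6·8/(7·48) = 1 − 48/336 = 0.857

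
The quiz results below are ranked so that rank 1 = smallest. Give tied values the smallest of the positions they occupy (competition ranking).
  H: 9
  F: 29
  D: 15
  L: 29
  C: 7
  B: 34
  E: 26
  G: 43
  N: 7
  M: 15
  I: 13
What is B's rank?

Sorted (ascending): 7, 7, 9, 13, 15, 15, 26, 29, 29, 34, 43
The 2 values of 7 occupy positions 1–2 → each gets rank 1.
The 2 values of 15 occupy positions 5–6 → each gets rank 5.
The 2 values of 29 occupy positions 8–9 → each gets rank 8.
B has value 34 → rank 10.

10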